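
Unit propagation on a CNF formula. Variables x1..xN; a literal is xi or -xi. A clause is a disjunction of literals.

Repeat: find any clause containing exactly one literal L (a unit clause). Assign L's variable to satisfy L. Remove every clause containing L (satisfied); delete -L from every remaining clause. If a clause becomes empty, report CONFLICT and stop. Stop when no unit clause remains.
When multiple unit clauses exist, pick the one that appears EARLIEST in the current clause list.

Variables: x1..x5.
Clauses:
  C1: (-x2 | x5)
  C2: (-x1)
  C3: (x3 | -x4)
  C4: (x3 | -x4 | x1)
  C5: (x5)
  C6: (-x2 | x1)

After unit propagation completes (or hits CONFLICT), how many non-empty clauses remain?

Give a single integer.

unit clause [-1] forces x1=F; simplify:
  drop 1 from [3, -4, 1] -> [3, -4]
  drop 1 from [-2, 1] -> [-2]
  satisfied 1 clause(s); 5 remain; assigned so far: [1]
unit clause [5] forces x5=T; simplify:
  satisfied 2 clause(s); 3 remain; assigned so far: [1, 5]
unit clause [-2] forces x2=F; simplify:
  satisfied 1 clause(s); 2 remain; assigned so far: [1, 2, 5]

Answer: 2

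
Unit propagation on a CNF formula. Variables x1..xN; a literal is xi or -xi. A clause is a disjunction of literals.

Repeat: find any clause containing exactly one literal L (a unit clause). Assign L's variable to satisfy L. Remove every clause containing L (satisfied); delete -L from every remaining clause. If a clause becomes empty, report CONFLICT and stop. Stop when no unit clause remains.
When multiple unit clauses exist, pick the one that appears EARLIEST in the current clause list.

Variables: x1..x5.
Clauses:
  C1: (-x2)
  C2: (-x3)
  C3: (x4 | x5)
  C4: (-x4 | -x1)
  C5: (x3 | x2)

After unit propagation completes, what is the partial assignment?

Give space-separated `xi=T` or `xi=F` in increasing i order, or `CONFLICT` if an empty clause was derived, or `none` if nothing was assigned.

Answer: CONFLICT

Derivation:
unit clause [-2] forces x2=F; simplify:
  drop 2 from [3, 2] -> [3]
  satisfied 1 clause(s); 4 remain; assigned so far: [2]
unit clause [-3] forces x3=F; simplify:
  drop 3 from [3] -> [] (empty!)
  satisfied 1 clause(s); 3 remain; assigned so far: [2, 3]
CONFLICT (empty clause)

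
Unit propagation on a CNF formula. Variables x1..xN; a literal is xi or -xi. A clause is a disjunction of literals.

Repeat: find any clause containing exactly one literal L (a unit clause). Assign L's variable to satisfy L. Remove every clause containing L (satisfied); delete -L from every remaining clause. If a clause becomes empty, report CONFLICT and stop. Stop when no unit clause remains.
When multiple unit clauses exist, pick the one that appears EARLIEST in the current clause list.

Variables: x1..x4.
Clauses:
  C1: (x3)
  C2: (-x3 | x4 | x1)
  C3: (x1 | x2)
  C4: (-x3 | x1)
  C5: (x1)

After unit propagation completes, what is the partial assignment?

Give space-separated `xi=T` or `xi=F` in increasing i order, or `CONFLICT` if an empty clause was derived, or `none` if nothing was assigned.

Answer: x1=T x3=T

Derivation:
unit clause [3] forces x3=T; simplify:
  drop -3 from [-3, 4, 1] -> [4, 1]
  drop -3 from [-3, 1] -> [1]
  satisfied 1 clause(s); 4 remain; assigned so far: [3]
unit clause [1] forces x1=T; simplify:
  satisfied 4 clause(s); 0 remain; assigned so far: [1, 3]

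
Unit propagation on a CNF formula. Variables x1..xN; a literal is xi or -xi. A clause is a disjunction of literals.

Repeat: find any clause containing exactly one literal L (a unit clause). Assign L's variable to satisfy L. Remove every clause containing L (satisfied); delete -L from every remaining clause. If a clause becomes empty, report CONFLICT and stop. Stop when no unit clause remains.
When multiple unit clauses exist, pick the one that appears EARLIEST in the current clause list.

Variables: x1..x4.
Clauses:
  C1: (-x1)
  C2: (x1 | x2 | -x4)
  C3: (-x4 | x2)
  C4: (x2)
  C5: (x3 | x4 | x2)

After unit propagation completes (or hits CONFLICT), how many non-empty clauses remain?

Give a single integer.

Answer: 0

Derivation:
unit clause [-1] forces x1=F; simplify:
  drop 1 from [1, 2, -4] -> [2, -4]
  satisfied 1 clause(s); 4 remain; assigned so far: [1]
unit clause [2] forces x2=T; simplify:
  satisfied 4 clause(s); 0 remain; assigned so far: [1, 2]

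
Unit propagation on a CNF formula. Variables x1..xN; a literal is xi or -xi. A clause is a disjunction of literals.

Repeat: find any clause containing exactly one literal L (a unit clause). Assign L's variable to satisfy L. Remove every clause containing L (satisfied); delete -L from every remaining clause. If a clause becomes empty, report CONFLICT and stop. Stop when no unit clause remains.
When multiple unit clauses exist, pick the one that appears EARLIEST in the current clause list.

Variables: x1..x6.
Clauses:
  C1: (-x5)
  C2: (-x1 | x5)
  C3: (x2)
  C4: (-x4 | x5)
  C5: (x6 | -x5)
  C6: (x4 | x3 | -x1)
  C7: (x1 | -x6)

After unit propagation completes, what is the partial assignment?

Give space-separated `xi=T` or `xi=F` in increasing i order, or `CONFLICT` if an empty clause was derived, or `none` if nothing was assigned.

Answer: x1=F x2=T x4=F x5=F x6=F

Derivation:
unit clause [-5] forces x5=F; simplify:
  drop 5 from [-1, 5] -> [-1]
  drop 5 from [-4, 5] -> [-4]
  satisfied 2 clause(s); 5 remain; assigned so far: [5]
unit clause [-1] forces x1=F; simplify:
  drop 1 from [1, -6] -> [-6]
  satisfied 2 clause(s); 3 remain; assigned so far: [1, 5]
unit clause [2] forces x2=T; simplify:
  satisfied 1 clause(s); 2 remain; assigned so far: [1, 2, 5]
unit clause [-4] forces x4=F; simplify:
  satisfied 1 clause(s); 1 remain; assigned so far: [1, 2, 4, 5]
unit clause [-6] forces x6=F; simplify:
  satisfied 1 clause(s); 0 remain; assigned so far: [1, 2, 4, 5, 6]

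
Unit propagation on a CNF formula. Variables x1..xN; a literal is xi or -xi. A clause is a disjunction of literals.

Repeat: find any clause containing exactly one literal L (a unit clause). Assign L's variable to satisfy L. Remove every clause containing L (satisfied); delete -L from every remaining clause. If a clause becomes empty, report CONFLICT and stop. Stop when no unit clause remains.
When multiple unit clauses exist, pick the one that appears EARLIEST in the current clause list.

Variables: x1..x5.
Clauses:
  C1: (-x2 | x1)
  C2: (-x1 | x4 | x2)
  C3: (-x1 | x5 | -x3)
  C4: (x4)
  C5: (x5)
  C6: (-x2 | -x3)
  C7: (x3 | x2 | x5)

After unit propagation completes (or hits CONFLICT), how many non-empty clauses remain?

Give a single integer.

Answer: 2

Derivation:
unit clause [4] forces x4=T; simplify:
  satisfied 2 clause(s); 5 remain; assigned so far: [4]
unit clause [5] forces x5=T; simplify:
  satisfied 3 clause(s); 2 remain; assigned so far: [4, 5]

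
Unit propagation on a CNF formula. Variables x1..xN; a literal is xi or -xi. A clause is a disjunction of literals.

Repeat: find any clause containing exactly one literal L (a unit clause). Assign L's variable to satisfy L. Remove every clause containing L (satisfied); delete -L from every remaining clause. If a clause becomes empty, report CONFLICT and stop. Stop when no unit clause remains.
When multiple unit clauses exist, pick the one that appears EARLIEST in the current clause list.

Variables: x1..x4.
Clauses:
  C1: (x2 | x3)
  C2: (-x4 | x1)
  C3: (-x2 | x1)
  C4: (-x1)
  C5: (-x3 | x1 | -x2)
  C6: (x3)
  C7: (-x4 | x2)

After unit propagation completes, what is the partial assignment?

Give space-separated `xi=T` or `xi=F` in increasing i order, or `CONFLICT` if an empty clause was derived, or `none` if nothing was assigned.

unit clause [-1] forces x1=F; simplify:
  drop 1 from [-4, 1] -> [-4]
  drop 1 from [-2, 1] -> [-2]
  drop 1 from [-3, 1, -2] -> [-3, -2]
  satisfied 1 clause(s); 6 remain; assigned so far: [1]
unit clause [-4] forces x4=F; simplify:
  satisfied 2 clause(s); 4 remain; assigned so far: [1, 4]
unit clause [-2] forces x2=F; simplify:
  drop 2 from [2, 3] -> [3]
  satisfied 2 clause(s); 2 remain; assigned so far: [1, 2, 4]
unit clause [3] forces x3=T; simplify:
  satisfied 2 clause(s); 0 remain; assigned so far: [1, 2, 3, 4]

Answer: x1=F x2=F x3=T x4=F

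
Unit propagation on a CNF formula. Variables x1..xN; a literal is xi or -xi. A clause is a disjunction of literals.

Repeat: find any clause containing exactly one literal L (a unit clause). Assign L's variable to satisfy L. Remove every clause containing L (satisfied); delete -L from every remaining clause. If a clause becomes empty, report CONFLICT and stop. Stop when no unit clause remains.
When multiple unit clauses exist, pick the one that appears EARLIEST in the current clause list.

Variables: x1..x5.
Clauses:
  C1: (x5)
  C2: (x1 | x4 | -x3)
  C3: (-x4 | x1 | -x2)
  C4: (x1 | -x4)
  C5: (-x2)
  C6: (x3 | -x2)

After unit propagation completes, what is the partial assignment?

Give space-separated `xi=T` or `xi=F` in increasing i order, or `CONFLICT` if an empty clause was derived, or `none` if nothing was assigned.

Answer: x2=F x5=T

Derivation:
unit clause [5] forces x5=T; simplify:
  satisfied 1 clause(s); 5 remain; assigned so far: [5]
unit clause [-2] forces x2=F; simplify:
  satisfied 3 clause(s); 2 remain; assigned so far: [2, 5]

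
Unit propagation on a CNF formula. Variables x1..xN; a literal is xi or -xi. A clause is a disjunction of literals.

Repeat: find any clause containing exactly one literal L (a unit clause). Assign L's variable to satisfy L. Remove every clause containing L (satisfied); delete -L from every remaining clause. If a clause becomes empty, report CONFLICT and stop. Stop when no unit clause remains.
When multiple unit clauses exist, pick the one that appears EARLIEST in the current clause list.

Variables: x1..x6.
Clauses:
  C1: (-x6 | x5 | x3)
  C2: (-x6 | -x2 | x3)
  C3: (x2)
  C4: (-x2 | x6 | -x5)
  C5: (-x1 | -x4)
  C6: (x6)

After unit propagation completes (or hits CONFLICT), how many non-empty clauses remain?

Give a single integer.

Answer: 1

Derivation:
unit clause [2] forces x2=T; simplify:
  drop -2 from [-6, -2, 3] -> [-6, 3]
  drop -2 from [-2, 6, -5] -> [6, -5]
  satisfied 1 clause(s); 5 remain; assigned so far: [2]
unit clause [6] forces x6=T; simplify:
  drop -6 from [-6, 5, 3] -> [5, 3]
  drop -6 from [-6, 3] -> [3]
  satisfied 2 clause(s); 3 remain; assigned so far: [2, 6]
unit clause [3] forces x3=T; simplify:
  satisfied 2 clause(s); 1 remain; assigned so far: [2, 3, 6]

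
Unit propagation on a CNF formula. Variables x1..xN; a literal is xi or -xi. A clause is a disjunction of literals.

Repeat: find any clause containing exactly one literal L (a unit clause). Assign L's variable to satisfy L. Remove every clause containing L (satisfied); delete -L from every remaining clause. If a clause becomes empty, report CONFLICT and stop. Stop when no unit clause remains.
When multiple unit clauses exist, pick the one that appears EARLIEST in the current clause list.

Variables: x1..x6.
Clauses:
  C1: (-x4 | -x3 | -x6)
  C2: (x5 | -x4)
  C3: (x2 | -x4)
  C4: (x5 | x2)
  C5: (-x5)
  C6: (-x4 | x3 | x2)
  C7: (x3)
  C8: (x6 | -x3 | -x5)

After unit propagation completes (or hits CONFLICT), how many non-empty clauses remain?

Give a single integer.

unit clause [-5] forces x5=F; simplify:
  drop 5 from [5, -4] -> [-4]
  drop 5 from [5, 2] -> [2]
  satisfied 2 clause(s); 6 remain; assigned so far: [5]
unit clause [-4] forces x4=F; simplify:
  satisfied 4 clause(s); 2 remain; assigned so far: [4, 5]
unit clause [2] forces x2=T; simplify:
  satisfied 1 clause(s); 1 remain; assigned so far: [2, 4, 5]
unit clause [3] forces x3=T; simplify:
  satisfied 1 clause(s); 0 remain; assigned so far: [2, 3, 4, 5]

Answer: 0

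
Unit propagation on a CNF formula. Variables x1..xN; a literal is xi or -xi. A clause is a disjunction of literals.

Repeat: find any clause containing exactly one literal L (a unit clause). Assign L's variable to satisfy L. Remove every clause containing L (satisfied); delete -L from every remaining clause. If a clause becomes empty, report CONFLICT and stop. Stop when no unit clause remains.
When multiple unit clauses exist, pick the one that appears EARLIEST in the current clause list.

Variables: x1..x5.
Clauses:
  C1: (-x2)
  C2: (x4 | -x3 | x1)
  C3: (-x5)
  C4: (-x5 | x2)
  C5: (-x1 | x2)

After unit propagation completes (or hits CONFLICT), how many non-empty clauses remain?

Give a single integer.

unit clause [-2] forces x2=F; simplify:
  drop 2 from [-5, 2] -> [-5]
  drop 2 from [-1, 2] -> [-1]
  satisfied 1 clause(s); 4 remain; assigned so far: [2]
unit clause [-5] forces x5=F; simplify:
  satisfied 2 clause(s); 2 remain; assigned so far: [2, 5]
unit clause [-1] forces x1=F; simplify:
  drop 1 from [4, -3, 1] -> [4, -3]
  satisfied 1 clause(s); 1 remain; assigned so far: [1, 2, 5]

Answer: 1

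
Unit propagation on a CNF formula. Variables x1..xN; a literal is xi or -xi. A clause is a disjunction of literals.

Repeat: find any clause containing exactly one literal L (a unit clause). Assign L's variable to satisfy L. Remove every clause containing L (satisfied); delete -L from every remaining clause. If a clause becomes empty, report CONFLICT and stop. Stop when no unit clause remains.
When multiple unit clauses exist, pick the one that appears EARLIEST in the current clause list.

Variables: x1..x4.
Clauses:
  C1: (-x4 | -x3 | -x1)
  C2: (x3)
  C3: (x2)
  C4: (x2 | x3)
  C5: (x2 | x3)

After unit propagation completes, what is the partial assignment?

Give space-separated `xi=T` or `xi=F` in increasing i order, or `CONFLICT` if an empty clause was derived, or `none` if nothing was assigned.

unit clause [3] forces x3=T; simplify:
  drop -3 from [-4, -3, -1] -> [-4, -1]
  satisfied 3 clause(s); 2 remain; assigned so far: [3]
unit clause [2] forces x2=T; simplify:
  satisfied 1 clause(s); 1 remain; assigned so far: [2, 3]

Answer: x2=T x3=T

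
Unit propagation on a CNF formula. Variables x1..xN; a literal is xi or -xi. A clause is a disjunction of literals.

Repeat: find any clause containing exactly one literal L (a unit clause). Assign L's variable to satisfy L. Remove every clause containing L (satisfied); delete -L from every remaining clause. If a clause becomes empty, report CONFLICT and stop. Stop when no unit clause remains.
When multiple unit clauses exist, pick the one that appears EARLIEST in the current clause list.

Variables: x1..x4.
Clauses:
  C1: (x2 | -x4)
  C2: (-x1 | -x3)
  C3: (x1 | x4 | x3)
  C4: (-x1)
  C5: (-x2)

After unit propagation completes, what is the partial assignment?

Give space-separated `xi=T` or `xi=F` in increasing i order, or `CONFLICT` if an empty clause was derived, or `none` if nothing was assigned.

Answer: x1=F x2=F x3=T x4=F

Derivation:
unit clause [-1] forces x1=F; simplify:
  drop 1 from [1, 4, 3] -> [4, 3]
  satisfied 2 clause(s); 3 remain; assigned so far: [1]
unit clause [-2] forces x2=F; simplify:
  drop 2 from [2, -4] -> [-4]
  satisfied 1 clause(s); 2 remain; assigned so far: [1, 2]
unit clause [-4] forces x4=F; simplify:
  drop 4 from [4, 3] -> [3]
  satisfied 1 clause(s); 1 remain; assigned so far: [1, 2, 4]
unit clause [3] forces x3=T; simplify:
  satisfied 1 clause(s); 0 remain; assigned so far: [1, 2, 3, 4]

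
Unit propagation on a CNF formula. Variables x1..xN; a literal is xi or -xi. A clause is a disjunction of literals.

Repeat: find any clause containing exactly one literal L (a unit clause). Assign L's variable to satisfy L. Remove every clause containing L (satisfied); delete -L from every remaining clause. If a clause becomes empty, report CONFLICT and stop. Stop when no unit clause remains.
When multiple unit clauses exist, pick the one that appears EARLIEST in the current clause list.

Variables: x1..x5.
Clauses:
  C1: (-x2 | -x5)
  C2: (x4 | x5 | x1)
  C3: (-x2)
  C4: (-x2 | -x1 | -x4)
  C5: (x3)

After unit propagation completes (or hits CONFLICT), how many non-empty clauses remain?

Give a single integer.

Answer: 1

Derivation:
unit clause [-2] forces x2=F; simplify:
  satisfied 3 clause(s); 2 remain; assigned so far: [2]
unit clause [3] forces x3=T; simplify:
  satisfied 1 clause(s); 1 remain; assigned so far: [2, 3]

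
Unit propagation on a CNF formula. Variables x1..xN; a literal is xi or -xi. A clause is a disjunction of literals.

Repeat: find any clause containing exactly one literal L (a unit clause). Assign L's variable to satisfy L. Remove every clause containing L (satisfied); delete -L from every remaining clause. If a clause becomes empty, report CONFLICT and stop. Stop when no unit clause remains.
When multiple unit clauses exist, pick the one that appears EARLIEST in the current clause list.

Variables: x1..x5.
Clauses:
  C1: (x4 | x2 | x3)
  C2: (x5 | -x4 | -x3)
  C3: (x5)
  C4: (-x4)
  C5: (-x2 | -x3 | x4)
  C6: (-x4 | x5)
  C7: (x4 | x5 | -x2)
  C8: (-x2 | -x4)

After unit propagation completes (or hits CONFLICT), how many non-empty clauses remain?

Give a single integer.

Answer: 2

Derivation:
unit clause [5] forces x5=T; simplify:
  satisfied 4 clause(s); 4 remain; assigned so far: [5]
unit clause [-4] forces x4=F; simplify:
  drop 4 from [4, 2, 3] -> [2, 3]
  drop 4 from [-2, -3, 4] -> [-2, -3]
  satisfied 2 clause(s); 2 remain; assigned so far: [4, 5]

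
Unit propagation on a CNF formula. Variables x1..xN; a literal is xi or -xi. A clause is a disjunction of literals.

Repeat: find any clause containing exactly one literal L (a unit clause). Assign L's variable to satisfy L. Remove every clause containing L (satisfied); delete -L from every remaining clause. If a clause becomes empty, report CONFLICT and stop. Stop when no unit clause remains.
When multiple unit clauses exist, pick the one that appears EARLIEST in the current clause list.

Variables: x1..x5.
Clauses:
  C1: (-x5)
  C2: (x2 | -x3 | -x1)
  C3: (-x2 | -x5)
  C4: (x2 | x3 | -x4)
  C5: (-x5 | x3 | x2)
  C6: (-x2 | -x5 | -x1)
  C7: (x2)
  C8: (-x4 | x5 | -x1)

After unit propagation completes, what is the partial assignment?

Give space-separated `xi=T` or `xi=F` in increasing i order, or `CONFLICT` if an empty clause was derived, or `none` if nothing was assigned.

Answer: x2=T x5=F

Derivation:
unit clause [-5] forces x5=F; simplify:
  drop 5 from [-4, 5, -1] -> [-4, -1]
  satisfied 4 clause(s); 4 remain; assigned so far: [5]
unit clause [2] forces x2=T; simplify:
  satisfied 3 clause(s); 1 remain; assigned so far: [2, 5]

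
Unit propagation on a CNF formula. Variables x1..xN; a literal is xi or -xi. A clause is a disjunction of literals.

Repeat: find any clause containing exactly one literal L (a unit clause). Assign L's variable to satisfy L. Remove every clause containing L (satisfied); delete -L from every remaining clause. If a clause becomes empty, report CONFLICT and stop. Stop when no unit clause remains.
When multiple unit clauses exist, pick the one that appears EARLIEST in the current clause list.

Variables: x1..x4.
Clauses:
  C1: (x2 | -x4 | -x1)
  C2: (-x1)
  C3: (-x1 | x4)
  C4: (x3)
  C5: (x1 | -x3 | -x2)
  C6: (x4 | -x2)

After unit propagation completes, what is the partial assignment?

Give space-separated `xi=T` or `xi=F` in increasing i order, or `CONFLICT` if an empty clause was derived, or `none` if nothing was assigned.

unit clause [-1] forces x1=F; simplify:
  drop 1 from [1, -3, -2] -> [-3, -2]
  satisfied 3 clause(s); 3 remain; assigned so far: [1]
unit clause [3] forces x3=T; simplify:
  drop -3 from [-3, -2] -> [-2]
  satisfied 1 clause(s); 2 remain; assigned so far: [1, 3]
unit clause [-2] forces x2=F; simplify:
  satisfied 2 clause(s); 0 remain; assigned so far: [1, 2, 3]

Answer: x1=F x2=F x3=T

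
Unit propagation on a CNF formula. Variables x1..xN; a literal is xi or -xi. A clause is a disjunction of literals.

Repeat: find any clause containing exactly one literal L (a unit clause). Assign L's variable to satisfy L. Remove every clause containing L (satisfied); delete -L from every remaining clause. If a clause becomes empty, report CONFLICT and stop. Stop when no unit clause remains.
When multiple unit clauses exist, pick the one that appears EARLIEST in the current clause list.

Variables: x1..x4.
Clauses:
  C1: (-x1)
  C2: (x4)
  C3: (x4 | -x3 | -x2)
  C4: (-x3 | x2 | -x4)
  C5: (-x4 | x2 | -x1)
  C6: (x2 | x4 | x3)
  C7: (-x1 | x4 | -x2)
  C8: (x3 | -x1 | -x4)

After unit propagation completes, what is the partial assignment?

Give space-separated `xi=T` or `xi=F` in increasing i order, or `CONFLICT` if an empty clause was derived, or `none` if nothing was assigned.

Answer: x1=F x4=T

Derivation:
unit clause [-1] forces x1=F; simplify:
  satisfied 4 clause(s); 4 remain; assigned so far: [1]
unit clause [4] forces x4=T; simplify:
  drop -4 from [-3, 2, -4] -> [-3, 2]
  satisfied 3 clause(s); 1 remain; assigned so far: [1, 4]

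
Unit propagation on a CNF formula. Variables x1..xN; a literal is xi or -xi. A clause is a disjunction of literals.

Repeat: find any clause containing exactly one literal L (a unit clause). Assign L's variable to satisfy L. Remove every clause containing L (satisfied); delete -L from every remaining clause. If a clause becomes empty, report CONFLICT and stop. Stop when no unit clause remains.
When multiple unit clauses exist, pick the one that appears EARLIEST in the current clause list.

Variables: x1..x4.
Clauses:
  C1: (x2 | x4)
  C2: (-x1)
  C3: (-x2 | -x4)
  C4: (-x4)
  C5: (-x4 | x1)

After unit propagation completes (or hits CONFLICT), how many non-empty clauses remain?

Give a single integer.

Answer: 0

Derivation:
unit clause [-1] forces x1=F; simplify:
  drop 1 from [-4, 1] -> [-4]
  satisfied 1 clause(s); 4 remain; assigned so far: [1]
unit clause [-4] forces x4=F; simplify:
  drop 4 from [2, 4] -> [2]
  satisfied 3 clause(s); 1 remain; assigned so far: [1, 4]
unit clause [2] forces x2=T; simplify:
  satisfied 1 clause(s); 0 remain; assigned so far: [1, 2, 4]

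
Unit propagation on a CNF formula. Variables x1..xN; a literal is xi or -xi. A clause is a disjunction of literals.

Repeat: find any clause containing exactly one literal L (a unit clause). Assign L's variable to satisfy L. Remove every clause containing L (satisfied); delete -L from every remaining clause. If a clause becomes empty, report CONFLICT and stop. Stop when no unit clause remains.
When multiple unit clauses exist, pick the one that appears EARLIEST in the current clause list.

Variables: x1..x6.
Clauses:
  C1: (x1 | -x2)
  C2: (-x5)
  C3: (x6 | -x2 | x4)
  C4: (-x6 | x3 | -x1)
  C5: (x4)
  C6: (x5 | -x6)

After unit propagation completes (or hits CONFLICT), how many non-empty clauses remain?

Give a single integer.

unit clause [-5] forces x5=F; simplify:
  drop 5 from [5, -6] -> [-6]
  satisfied 1 clause(s); 5 remain; assigned so far: [5]
unit clause [4] forces x4=T; simplify:
  satisfied 2 clause(s); 3 remain; assigned so far: [4, 5]
unit clause [-6] forces x6=F; simplify:
  satisfied 2 clause(s); 1 remain; assigned so far: [4, 5, 6]

Answer: 1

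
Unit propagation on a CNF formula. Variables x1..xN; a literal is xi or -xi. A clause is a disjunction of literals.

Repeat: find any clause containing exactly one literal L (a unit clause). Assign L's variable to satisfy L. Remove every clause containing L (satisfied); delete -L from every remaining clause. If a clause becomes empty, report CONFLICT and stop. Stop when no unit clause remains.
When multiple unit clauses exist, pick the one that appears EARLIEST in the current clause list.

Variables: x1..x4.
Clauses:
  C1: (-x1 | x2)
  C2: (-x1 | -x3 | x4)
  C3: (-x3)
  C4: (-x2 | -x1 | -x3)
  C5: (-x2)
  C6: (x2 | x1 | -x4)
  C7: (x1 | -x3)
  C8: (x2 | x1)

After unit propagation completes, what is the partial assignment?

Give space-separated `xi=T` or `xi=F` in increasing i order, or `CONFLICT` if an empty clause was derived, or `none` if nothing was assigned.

unit clause [-3] forces x3=F; simplify:
  satisfied 4 clause(s); 4 remain; assigned so far: [3]
unit clause [-2] forces x2=F; simplify:
  drop 2 from [-1, 2] -> [-1]
  drop 2 from [2, 1, -4] -> [1, -4]
  drop 2 from [2, 1] -> [1]
  satisfied 1 clause(s); 3 remain; assigned so far: [2, 3]
unit clause [-1] forces x1=F; simplify:
  drop 1 from [1, -4] -> [-4]
  drop 1 from [1] -> [] (empty!)
  satisfied 1 clause(s); 2 remain; assigned so far: [1, 2, 3]
CONFLICT (empty clause)

Answer: CONFLICT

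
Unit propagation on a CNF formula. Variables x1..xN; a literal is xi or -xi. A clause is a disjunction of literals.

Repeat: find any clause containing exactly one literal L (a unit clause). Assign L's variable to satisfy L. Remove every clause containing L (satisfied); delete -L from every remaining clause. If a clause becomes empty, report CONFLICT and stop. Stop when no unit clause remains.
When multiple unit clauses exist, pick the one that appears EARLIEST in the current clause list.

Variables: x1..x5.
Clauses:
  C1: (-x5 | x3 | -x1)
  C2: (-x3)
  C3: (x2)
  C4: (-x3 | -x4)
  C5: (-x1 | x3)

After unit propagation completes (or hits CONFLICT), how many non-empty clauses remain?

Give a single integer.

unit clause [-3] forces x3=F; simplify:
  drop 3 from [-5, 3, -1] -> [-5, -1]
  drop 3 from [-1, 3] -> [-1]
  satisfied 2 clause(s); 3 remain; assigned so far: [3]
unit clause [2] forces x2=T; simplify:
  satisfied 1 clause(s); 2 remain; assigned so far: [2, 3]
unit clause [-1] forces x1=F; simplify:
  satisfied 2 clause(s); 0 remain; assigned so far: [1, 2, 3]

Answer: 0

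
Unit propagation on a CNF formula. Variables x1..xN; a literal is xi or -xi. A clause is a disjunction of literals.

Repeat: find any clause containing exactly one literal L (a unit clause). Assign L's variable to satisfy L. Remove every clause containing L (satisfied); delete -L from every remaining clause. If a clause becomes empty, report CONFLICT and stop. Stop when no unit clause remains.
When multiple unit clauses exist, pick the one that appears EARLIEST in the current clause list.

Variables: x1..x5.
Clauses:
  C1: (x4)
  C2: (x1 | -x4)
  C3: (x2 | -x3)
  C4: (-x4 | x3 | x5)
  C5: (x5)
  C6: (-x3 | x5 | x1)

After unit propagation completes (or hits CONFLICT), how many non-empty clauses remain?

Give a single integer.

unit clause [4] forces x4=T; simplify:
  drop -4 from [1, -4] -> [1]
  drop -4 from [-4, 3, 5] -> [3, 5]
  satisfied 1 clause(s); 5 remain; assigned so far: [4]
unit clause [1] forces x1=T; simplify:
  satisfied 2 clause(s); 3 remain; assigned so far: [1, 4]
unit clause [5] forces x5=T; simplify:
  satisfied 2 clause(s); 1 remain; assigned so far: [1, 4, 5]

Answer: 1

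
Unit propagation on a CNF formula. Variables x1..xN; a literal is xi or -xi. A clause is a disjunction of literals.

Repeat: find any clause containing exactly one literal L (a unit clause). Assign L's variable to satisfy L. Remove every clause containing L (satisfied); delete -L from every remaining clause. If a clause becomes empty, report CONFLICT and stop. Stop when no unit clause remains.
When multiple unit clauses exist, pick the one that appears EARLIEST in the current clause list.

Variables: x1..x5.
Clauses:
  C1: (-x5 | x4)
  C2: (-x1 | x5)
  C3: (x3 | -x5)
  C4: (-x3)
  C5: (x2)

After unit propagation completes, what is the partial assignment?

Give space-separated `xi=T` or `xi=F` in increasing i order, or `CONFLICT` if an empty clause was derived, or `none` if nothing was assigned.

unit clause [-3] forces x3=F; simplify:
  drop 3 from [3, -5] -> [-5]
  satisfied 1 clause(s); 4 remain; assigned so far: [3]
unit clause [-5] forces x5=F; simplify:
  drop 5 from [-1, 5] -> [-1]
  satisfied 2 clause(s); 2 remain; assigned so far: [3, 5]
unit clause [-1] forces x1=F; simplify:
  satisfied 1 clause(s); 1 remain; assigned so far: [1, 3, 5]
unit clause [2] forces x2=T; simplify:
  satisfied 1 clause(s); 0 remain; assigned so far: [1, 2, 3, 5]

Answer: x1=F x2=T x3=F x5=F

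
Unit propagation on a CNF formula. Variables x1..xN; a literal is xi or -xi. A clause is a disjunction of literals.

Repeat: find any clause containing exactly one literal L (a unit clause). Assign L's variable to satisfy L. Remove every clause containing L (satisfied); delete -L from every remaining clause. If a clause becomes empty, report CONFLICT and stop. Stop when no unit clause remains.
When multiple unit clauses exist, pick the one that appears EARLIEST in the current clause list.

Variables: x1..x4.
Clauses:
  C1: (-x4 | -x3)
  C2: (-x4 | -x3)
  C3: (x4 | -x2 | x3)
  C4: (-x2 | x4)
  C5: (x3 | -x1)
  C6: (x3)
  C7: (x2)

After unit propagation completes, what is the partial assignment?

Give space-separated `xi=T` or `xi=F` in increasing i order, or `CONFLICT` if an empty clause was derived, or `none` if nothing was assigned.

unit clause [3] forces x3=T; simplify:
  drop -3 from [-4, -3] -> [-4]
  drop -3 from [-4, -3] -> [-4]
  satisfied 3 clause(s); 4 remain; assigned so far: [3]
unit clause [-4] forces x4=F; simplify:
  drop 4 from [-2, 4] -> [-2]
  satisfied 2 clause(s); 2 remain; assigned so far: [3, 4]
unit clause [-2] forces x2=F; simplify:
  drop 2 from [2] -> [] (empty!)
  satisfied 1 clause(s); 1 remain; assigned so far: [2, 3, 4]
CONFLICT (empty clause)

Answer: CONFLICT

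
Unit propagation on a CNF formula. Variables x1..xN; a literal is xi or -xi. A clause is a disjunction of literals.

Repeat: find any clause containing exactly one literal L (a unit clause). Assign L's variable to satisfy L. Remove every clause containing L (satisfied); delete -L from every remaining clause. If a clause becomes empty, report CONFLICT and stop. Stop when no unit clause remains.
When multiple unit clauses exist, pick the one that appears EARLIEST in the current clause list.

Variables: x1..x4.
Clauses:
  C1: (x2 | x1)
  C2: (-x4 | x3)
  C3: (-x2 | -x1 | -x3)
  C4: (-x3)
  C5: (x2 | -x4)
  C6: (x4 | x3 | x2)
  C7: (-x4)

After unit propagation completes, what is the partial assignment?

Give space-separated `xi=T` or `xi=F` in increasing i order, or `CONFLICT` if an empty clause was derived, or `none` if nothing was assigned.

unit clause [-3] forces x3=F; simplify:
  drop 3 from [-4, 3] -> [-4]
  drop 3 from [4, 3, 2] -> [4, 2]
  satisfied 2 clause(s); 5 remain; assigned so far: [3]
unit clause [-4] forces x4=F; simplify:
  drop 4 from [4, 2] -> [2]
  satisfied 3 clause(s); 2 remain; assigned so far: [3, 4]
unit clause [2] forces x2=T; simplify:
  satisfied 2 clause(s); 0 remain; assigned so far: [2, 3, 4]

Answer: x2=T x3=F x4=F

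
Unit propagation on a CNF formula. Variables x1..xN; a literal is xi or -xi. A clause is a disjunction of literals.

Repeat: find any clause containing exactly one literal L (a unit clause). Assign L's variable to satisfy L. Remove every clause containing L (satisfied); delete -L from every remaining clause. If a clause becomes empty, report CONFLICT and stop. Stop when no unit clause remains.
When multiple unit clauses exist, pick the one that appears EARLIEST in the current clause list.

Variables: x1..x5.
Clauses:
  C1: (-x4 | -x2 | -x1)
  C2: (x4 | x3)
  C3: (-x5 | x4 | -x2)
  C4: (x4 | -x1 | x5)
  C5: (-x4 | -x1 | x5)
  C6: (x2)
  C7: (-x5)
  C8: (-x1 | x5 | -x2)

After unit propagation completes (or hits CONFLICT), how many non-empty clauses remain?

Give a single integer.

unit clause [2] forces x2=T; simplify:
  drop -2 from [-4, -2, -1] -> [-4, -1]
  drop -2 from [-5, 4, -2] -> [-5, 4]
  drop -2 from [-1, 5, -2] -> [-1, 5]
  satisfied 1 clause(s); 7 remain; assigned so far: [2]
unit clause [-5] forces x5=F; simplify:
  drop 5 from [4, -1, 5] -> [4, -1]
  drop 5 from [-4, -1, 5] -> [-4, -1]
  drop 5 from [-1, 5] -> [-1]
  satisfied 2 clause(s); 5 remain; assigned so far: [2, 5]
unit clause [-1] forces x1=F; simplify:
  satisfied 4 clause(s); 1 remain; assigned so far: [1, 2, 5]

Answer: 1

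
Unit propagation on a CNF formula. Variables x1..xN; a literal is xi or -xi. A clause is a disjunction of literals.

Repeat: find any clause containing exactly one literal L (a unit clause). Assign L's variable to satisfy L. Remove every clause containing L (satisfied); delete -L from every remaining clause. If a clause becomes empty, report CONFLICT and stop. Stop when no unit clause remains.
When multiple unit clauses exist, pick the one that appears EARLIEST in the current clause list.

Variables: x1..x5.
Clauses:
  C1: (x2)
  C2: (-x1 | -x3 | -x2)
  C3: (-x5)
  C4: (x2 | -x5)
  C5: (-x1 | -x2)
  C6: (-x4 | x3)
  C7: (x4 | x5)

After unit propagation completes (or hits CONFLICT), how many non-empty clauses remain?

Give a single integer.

Answer: 0

Derivation:
unit clause [2] forces x2=T; simplify:
  drop -2 from [-1, -3, -2] -> [-1, -3]
  drop -2 from [-1, -2] -> [-1]
  satisfied 2 clause(s); 5 remain; assigned so far: [2]
unit clause [-5] forces x5=F; simplify:
  drop 5 from [4, 5] -> [4]
  satisfied 1 clause(s); 4 remain; assigned so far: [2, 5]
unit clause [-1] forces x1=F; simplify:
  satisfied 2 clause(s); 2 remain; assigned so far: [1, 2, 5]
unit clause [4] forces x4=T; simplify:
  drop -4 from [-4, 3] -> [3]
  satisfied 1 clause(s); 1 remain; assigned so far: [1, 2, 4, 5]
unit clause [3] forces x3=T; simplify:
  satisfied 1 clause(s); 0 remain; assigned so far: [1, 2, 3, 4, 5]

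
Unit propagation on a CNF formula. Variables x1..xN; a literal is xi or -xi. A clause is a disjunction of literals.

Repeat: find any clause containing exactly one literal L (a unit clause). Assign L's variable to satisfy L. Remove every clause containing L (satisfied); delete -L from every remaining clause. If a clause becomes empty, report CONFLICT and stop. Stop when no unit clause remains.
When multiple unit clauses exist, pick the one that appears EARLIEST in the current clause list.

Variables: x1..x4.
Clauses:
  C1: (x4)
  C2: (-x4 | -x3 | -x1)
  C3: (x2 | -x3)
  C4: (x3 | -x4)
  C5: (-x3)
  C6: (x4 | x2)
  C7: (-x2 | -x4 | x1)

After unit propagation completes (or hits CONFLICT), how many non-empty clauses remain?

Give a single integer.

unit clause [4] forces x4=T; simplify:
  drop -4 from [-4, -3, -1] -> [-3, -1]
  drop -4 from [3, -4] -> [3]
  drop -4 from [-2, -4, 1] -> [-2, 1]
  satisfied 2 clause(s); 5 remain; assigned so far: [4]
unit clause [3] forces x3=T; simplify:
  drop -3 from [-3, -1] -> [-1]
  drop -3 from [2, -3] -> [2]
  drop -3 from [-3] -> [] (empty!)
  satisfied 1 clause(s); 4 remain; assigned so far: [3, 4]
CONFLICT (empty clause)

Answer: 3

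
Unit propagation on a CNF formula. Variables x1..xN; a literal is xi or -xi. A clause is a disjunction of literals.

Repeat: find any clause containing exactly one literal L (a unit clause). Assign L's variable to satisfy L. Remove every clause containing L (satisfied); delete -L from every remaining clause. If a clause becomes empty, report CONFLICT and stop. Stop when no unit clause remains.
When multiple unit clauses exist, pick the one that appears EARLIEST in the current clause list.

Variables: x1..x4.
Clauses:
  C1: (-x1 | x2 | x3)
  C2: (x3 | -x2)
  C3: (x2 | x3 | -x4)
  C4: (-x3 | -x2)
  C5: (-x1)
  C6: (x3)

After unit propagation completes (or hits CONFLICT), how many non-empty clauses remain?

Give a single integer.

Answer: 0

Derivation:
unit clause [-1] forces x1=F; simplify:
  satisfied 2 clause(s); 4 remain; assigned so far: [1]
unit clause [3] forces x3=T; simplify:
  drop -3 from [-3, -2] -> [-2]
  satisfied 3 clause(s); 1 remain; assigned so far: [1, 3]
unit clause [-2] forces x2=F; simplify:
  satisfied 1 clause(s); 0 remain; assigned so far: [1, 2, 3]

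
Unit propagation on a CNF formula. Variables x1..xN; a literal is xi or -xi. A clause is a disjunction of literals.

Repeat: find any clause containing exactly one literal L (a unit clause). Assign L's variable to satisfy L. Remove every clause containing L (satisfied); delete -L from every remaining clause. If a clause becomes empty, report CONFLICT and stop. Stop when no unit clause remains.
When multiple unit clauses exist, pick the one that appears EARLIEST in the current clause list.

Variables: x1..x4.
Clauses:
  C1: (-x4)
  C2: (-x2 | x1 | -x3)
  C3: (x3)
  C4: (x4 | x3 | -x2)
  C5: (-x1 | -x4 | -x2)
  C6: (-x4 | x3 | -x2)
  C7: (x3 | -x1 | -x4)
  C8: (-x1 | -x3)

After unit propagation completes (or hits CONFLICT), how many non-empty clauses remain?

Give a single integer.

unit clause [-4] forces x4=F; simplify:
  drop 4 from [4, 3, -2] -> [3, -2]
  satisfied 4 clause(s); 4 remain; assigned so far: [4]
unit clause [3] forces x3=T; simplify:
  drop -3 from [-2, 1, -3] -> [-2, 1]
  drop -3 from [-1, -3] -> [-1]
  satisfied 2 clause(s); 2 remain; assigned so far: [3, 4]
unit clause [-1] forces x1=F; simplify:
  drop 1 from [-2, 1] -> [-2]
  satisfied 1 clause(s); 1 remain; assigned so far: [1, 3, 4]
unit clause [-2] forces x2=F; simplify:
  satisfied 1 clause(s); 0 remain; assigned so far: [1, 2, 3, 4]

Answer: 0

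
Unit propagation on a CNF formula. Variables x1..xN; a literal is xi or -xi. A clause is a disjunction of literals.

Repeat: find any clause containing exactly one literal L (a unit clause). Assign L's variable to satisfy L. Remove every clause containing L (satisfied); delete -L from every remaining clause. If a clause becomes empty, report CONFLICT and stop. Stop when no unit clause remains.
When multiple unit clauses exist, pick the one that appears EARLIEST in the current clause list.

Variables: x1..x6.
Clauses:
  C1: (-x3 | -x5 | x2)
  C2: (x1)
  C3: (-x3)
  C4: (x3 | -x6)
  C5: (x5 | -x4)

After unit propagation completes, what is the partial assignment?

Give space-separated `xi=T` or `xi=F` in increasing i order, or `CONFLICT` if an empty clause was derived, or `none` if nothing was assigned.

unit clause [1] forces x1=T; simplify:
  satisfied 1 clause(s); 4 remain; assigned so far: [1]
unit clause [-3] forces x3=F; simplify:
  drop 3 from [3, -6] -> [-6]
  satisfied 2 clause(s); 2 remain; assigned so far: [1, 3]
unit clause [-6] forces x6=F; simplify:
  satisfied 1 clause(s); 1 remain; assigned so far: [1, 3, 6]

Answer: x1=T x3=F x6=F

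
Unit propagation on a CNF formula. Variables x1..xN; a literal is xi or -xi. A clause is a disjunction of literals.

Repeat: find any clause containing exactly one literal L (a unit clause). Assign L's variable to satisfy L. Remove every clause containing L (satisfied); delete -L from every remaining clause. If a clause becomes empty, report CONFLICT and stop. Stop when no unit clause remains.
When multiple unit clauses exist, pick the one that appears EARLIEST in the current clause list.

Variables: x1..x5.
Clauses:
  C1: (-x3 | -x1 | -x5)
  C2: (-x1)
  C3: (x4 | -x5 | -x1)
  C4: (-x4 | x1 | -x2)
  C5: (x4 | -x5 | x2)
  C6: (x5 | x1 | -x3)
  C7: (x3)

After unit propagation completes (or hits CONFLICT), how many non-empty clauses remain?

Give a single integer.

Answer: 2

Derivation:
unit clause [-1] forces x1=F; simplify:
  drop 1 from [-4, 1, -2] -> [-4, -2]
  drop 1 from [5, 1, -3] -> [5, -3]
  satisfied 3 clause(s); 4 remain; assigned so far: [1]
unit clause [3] forces x3=T; simplify:
  drop -3 from [5, -3] -> [5]
  satisfied 1 clause(s); 3 remain; assigned so far: [1, 3]
unit clause [5] forces x5=T; simplify:
  drop -5 from [4, -5, 2] -> [4, 2]
  satisfied 1 clause(s); 2 remain; assigned so far: [1, 3, 5]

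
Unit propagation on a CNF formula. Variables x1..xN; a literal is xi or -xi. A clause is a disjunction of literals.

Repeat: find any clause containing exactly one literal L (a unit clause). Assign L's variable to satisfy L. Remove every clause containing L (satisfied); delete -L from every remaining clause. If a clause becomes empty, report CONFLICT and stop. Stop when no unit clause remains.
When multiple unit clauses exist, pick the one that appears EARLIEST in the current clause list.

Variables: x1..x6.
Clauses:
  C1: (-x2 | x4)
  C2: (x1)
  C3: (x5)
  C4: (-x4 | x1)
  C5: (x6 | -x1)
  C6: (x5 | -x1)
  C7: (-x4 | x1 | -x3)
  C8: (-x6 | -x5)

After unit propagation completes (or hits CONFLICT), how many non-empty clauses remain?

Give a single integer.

Answer: 1

Derivation:
unit clause [1] forces x1=T; simplify:
  drop -1 from [6, -1] -> [6]
  drop -1 from [5, -1] -> [5]
  satisfied 3 clause(s); 5 remain; assigned so far: [1]
unit clause [5] forces x5=T; simplify:
  drop -5 from [-6, -5] -> [-6]
  satisfied 2 clause(s); 3 remain; assigned so far: [1, 5]
unit clause [6] forces x6=T; simplify:
  drop -6 from [-6] -> [] (empty!)
  satisfied 1 clause(s); 2 remain; assigned so far: [1, 5, 6]
CONFLICT (empty clause)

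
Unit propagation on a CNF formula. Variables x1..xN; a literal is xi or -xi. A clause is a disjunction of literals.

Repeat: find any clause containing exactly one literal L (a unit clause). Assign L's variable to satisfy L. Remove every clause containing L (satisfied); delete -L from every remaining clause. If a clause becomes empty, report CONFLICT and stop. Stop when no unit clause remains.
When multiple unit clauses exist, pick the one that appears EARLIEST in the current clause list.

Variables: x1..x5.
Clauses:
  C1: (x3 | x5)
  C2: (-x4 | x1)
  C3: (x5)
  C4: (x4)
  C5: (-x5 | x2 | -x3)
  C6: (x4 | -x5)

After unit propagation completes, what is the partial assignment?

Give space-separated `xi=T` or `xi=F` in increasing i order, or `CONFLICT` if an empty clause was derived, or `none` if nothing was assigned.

Answer: x1=T x4=T x5=T

Derivation:
unit clause [5] forces x5=T; simplify:
  drop -5 from [-5, 2, -3] -> [2, -3]
  drop -5 from [4, -5] -> [4]
  satisfied 2 clause(s); 4 remain; assigned so far: [5]
unit clause [4] forces x4=T; simplify:
  drop -4 from [-4, 1] -> [1]
  satisfied 2 clause(s); 2 remain; assigned so far: [4, 5]
unit clause [1] forces x1=T; simplify:
  satisfied 1 clause(s); 1 remain; assigned so far: [1, 4, 5]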